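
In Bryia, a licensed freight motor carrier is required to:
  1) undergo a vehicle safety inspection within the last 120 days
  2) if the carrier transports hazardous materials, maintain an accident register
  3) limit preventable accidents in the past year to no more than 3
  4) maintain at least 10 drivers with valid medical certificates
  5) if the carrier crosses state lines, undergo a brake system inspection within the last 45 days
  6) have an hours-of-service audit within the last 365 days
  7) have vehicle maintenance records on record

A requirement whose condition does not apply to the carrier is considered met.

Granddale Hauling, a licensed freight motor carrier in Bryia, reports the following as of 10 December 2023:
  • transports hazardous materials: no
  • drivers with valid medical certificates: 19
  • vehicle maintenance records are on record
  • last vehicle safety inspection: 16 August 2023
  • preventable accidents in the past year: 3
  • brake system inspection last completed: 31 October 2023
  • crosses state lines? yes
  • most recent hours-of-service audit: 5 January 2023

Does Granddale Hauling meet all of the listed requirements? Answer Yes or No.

1. vehicle safety inspection 116 days ago vs limit 120 → met
2. condition 'transports hazardous materials' does not hold → requirement n/a → met
3. preventable accidents in the past year 3 ≤ 3 → met
4. drivers with valid medical certificates 19 ≥ 10 → met
5. condition 'crosses state lines' holds; brake system inspection 40 days ago vs limit 45 → met
6. hours-of-service audit 339 days ago vs limit 365 → met
7. vehicle maintenance records present → met
All met.

Yes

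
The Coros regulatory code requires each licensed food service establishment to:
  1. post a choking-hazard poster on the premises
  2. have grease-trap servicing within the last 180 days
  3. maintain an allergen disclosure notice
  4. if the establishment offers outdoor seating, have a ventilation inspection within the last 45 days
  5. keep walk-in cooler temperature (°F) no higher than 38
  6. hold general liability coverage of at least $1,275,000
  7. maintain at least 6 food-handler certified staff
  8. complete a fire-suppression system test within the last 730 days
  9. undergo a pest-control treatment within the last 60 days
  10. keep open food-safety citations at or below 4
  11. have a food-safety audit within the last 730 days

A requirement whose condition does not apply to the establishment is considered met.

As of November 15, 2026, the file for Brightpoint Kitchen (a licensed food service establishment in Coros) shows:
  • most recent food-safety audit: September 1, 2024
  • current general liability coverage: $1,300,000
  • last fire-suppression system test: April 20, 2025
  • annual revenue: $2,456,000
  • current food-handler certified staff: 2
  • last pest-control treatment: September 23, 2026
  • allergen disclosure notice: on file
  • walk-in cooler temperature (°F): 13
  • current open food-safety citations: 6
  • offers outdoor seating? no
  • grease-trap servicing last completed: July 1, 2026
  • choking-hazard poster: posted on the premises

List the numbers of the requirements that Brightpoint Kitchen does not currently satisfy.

1. choking-hazard poster present → met
2. grease-trap servicing 137 days ago vs limit 180 → met
3. allergen disclosure notice present → met
4. condition 'offers outdoor seating' does not hold → requirement n/a → met
5. walk-in cooler temperature (°F) 13 ≤ 38 → met
6. general liability coverage $1,300,000 ≥ $1,275,000 → met
7. food-handler certified staff 2 < 6 → not met
8. fire-suppression system test 574 days ago vs limit 730 → met
9. pest-control treatment 53 days ago vs limit 60 → met
10. open food-safety citations 6 > 4 → not met
11. food-safety audit 805 days ago vs limit 730 → not met
Not met: 7, 10, 11

7, 10, 11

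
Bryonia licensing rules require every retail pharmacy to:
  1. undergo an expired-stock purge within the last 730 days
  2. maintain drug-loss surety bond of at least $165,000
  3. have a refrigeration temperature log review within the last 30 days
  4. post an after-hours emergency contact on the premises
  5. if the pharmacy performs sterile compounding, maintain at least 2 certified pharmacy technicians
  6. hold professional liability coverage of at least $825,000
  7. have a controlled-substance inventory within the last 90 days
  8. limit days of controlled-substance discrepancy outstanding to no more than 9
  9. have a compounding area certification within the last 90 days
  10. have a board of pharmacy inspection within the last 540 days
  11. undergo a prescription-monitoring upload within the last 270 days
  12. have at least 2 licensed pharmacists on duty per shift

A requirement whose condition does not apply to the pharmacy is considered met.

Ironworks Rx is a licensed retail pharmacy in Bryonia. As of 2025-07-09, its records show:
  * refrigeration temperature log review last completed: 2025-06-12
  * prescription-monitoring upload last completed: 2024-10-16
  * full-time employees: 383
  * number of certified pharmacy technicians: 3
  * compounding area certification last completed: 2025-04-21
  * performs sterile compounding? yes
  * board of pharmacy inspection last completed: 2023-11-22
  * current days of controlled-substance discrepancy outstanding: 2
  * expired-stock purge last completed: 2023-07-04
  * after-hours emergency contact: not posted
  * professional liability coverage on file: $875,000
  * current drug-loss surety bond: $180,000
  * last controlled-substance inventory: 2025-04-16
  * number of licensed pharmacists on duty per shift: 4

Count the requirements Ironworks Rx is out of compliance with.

3

1. expired-stock purge 736 days ago vs limit 730 → not met
2. drug-loss surety bond $180,000 ≥ $165,000 → met
3. refrigeration temperature log review 27 days ago vs limit 30 → met
4. after-hours emergency contact absent → not met
5. condition 'performs sterile compounding' holds; certified pharmacy technicians 3 ≥ 2 → met
6. professional liability coverage $875,000 ≥ $825,000 → met
7. controlled-substance inventory 84 days ago vs limit 90 → met
8. days of controlled-substance discrepancy outstanding 2 ≤ 9 → met
9. compounding area certification 79 days ago vs limit 90 → met
10. board of pharmacy inspection 595 days ago vs limit 540 → not met
11. prescription-monitoring upload 266 days ago vs limit 270 → met
12. licensed pharmacists on duty per shift 4 ≥ 2 → met
Not met: 3 of 12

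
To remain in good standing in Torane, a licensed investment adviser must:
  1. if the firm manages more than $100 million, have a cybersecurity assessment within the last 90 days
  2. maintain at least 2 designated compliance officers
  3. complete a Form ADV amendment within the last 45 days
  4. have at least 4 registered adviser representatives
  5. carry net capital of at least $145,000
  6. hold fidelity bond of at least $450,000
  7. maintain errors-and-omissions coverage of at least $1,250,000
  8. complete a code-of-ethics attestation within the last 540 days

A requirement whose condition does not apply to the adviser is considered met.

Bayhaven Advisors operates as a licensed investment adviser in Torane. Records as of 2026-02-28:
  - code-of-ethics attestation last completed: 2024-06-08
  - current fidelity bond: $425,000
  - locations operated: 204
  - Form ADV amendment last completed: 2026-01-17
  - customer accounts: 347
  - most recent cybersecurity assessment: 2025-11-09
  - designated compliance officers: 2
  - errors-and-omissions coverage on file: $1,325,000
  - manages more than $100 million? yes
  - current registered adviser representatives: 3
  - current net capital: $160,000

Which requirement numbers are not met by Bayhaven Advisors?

1. condition 'manages more than $100 million' holds; cybersecurity assessment 111 days ago vs limit 90 → not met
2. designated compliance officers 2 ≥ 2 → met
3. Form ADV amendment 42 days ago vs limit 45 → met
4. registered adviser representatives 3 < 4 → not met
5. net capital $160,000 ≥ $145,000 → met
6. fidelity bond $425,000 < $450,000 → not met
7. errors-and-omissions coverage $1,325,000 ≥ $1,250,000 → met
8. code-of-ethics attestation 630 days ago vs limit 540 → not met
Not met: 1, 4, 6, 8

1, 4, 6, 8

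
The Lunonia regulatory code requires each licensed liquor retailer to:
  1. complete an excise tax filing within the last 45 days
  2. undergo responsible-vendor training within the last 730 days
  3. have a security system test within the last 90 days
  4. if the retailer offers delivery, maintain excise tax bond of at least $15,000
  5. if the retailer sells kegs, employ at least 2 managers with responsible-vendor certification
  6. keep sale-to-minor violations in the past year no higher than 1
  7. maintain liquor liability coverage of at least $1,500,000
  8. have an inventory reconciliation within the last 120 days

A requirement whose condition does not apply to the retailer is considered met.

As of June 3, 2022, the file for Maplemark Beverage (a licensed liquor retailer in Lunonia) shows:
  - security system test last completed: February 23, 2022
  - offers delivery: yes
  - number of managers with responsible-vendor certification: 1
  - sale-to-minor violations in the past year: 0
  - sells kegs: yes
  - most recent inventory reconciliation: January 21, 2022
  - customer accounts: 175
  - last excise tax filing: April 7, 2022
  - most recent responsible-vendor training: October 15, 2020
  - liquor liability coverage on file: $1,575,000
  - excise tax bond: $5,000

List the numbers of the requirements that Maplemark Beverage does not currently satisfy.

1. excise tax filing 57 days ago vs limit 45 → not met
2. responsible-vendor training 596 days ago vs limit 730 → met
3. security system test 100 days ago vs limit 90 → not met
4. condition 'offers delivery' holds; excise tax bond $5,000 < $15,000 → not met
5. condition 'sells kegs' holds; managers with responsible-vendor certification 1 < 2 → not met
6. sale-to-minor violations in the past year 0 ≤ 1 → met
7. liquor liability coverage $1,575,000 ≥ $1,500,000 → met
8. inventory reconciliation 133 days ago vs limit 120 → not met
Not met: 1, 3, 4, 5, 8

1, 3, 4, 5, 8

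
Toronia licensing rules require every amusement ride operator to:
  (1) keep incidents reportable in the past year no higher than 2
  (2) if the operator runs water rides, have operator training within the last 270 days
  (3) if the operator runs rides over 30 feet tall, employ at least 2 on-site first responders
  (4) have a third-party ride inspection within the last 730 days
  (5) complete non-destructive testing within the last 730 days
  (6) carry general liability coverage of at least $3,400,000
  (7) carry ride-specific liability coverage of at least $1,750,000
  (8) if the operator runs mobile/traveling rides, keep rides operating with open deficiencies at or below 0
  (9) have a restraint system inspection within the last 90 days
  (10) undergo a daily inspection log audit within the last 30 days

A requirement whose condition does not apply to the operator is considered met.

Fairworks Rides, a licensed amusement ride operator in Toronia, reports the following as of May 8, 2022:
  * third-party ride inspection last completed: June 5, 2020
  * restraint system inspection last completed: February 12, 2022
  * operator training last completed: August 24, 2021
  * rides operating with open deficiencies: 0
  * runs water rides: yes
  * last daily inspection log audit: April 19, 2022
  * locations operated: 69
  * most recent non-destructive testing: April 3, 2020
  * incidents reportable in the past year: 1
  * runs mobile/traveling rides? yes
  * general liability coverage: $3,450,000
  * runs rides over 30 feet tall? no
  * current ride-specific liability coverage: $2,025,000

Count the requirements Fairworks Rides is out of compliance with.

1. incidents reportable in the past year 1 ≤ 2 → met
2. condition 'runs water rides' holds; operator training 257 days ago vs limit 270 → met
3. condition 'runs rides over 30 feet tall' does not hold → requirement n/a → met
4. third-party ride inspection 702 days ago vs limit 730 → met
5. non-destructive testing 765 days ago vs limit 730 → not met
6. general liability coverage $3,450,000 ≥ $3,400,000 → met
7. ride-specific liability coverage $2,025,000 ≥ $1,750,000 → met
8. condition 'runs mobile/traveling rides' holds; rides operating with open deficiencies 0 ≤ 0 → met
9. restraint system inspection 85 days ago vs limit 90 → met
10. daily inspection log audit 19 days ago vs limit 30 → met
Not met: 1 of 10

1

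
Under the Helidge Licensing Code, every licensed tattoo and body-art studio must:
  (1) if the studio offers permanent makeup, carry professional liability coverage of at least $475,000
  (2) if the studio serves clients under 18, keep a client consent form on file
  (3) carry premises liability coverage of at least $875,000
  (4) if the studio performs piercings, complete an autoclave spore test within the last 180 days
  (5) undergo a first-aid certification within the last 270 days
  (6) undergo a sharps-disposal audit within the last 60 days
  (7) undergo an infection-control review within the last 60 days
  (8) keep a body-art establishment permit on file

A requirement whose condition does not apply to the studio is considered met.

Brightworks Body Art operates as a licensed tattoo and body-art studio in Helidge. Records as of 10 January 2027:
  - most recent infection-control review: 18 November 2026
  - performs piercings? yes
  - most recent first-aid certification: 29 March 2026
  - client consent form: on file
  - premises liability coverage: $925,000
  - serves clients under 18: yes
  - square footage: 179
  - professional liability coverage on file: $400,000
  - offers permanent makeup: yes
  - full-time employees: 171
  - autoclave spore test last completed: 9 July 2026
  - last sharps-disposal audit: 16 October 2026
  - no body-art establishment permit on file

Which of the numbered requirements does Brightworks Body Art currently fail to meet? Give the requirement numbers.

1. condition 'offers permanent makeup' holds; professional liability coverage $400,000 < $475,000 → not met
2. condition 'serves clients under 18' holds; client consent form present → met
3. premises liability coverage $925,000 ≥ $875,000 → met
4. condition 'performs piercings' holds; autoclave spore test 185 days ago vs limit 180 → not met
5. first-aid certification 287 days ago vs limit 270 → not met
6. sharps-disposal audit 86 days ago vs limit 60 → not met
7. infection-control review 53 days ago vs limit 60 → met
8. body-art establishment permit absent → not met
Not met: 1, 4, 5, 6, 8

1, 4, 5, 6, 8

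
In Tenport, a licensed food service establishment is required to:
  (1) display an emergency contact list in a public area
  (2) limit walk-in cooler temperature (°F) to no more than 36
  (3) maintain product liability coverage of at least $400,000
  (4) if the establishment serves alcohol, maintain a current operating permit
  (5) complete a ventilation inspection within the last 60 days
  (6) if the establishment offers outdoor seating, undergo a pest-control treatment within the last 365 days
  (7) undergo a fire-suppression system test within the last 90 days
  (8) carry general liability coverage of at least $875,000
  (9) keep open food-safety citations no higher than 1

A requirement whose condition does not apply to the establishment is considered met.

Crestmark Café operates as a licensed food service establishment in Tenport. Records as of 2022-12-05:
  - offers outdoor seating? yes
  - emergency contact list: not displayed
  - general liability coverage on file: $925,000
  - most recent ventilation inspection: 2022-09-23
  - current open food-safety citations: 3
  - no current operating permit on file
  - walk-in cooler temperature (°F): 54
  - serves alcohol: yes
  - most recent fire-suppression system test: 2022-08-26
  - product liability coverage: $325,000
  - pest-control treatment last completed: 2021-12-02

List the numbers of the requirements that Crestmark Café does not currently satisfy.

1. emergency contact list absent → not met
2. walk-in cooler temperature (°F) 54 > 36 → not met
3. product liability coverage $325,000 < $400,000 → not met
4. condition 'serves alcohol' holds; current operating permit absent → not met
5. ventilation inspection 73 days ago vs limit 60 → not met
6. condition 'offers outdoor seating' holds; pest-control treatment 368 days ago vs limit 365 → not met
7. fire-suppression system test 101 days ago vs limit 90 → not met
8. general liability coverage $925,000 ≥ $875,000 → met
9. open food-safety citations 3 > 1 → not met
Not met: 1, 2, 3, 4, 5, 6, 7, 9

1, 2, 3, 4, 5, 6, 7, 9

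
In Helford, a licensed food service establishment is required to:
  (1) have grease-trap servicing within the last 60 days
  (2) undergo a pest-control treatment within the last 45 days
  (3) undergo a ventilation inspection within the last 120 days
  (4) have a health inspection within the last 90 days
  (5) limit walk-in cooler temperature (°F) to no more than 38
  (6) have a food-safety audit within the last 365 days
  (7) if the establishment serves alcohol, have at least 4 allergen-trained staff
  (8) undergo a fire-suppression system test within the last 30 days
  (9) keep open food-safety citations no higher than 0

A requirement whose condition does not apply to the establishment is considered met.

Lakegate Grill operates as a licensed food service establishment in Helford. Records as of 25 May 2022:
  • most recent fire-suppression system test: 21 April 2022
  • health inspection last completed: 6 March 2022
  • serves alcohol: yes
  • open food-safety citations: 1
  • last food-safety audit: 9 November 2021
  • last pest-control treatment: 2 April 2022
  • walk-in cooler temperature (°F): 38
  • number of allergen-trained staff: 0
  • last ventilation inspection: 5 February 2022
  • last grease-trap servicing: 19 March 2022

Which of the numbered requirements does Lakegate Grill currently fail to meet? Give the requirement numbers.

1. grease-trap servicing 67 days ago vs limit 60 → not met
2. pest-control treatment 53 days ago vs limit 45 → not met
3. ventilation inspection 109 days ago vs limit 120 → met
4. health inspection 80 days ago vs limit 90 → met
5. walk-in cooler temperature (°F) 38 ≤ 38 → met
6. food-safety audit 197 days ago vs limit 365 → met
7. condition 'serves alcohol' holds; allergen-trained staff 0 < 4 → not met
8. fire-suppression system test 34 days ago vs limit 30 → not met
9. open food-safety citations 1 > 0 → not met
Not met: 1, 2, 7, 8, 9

1, 2, 7, 8, 9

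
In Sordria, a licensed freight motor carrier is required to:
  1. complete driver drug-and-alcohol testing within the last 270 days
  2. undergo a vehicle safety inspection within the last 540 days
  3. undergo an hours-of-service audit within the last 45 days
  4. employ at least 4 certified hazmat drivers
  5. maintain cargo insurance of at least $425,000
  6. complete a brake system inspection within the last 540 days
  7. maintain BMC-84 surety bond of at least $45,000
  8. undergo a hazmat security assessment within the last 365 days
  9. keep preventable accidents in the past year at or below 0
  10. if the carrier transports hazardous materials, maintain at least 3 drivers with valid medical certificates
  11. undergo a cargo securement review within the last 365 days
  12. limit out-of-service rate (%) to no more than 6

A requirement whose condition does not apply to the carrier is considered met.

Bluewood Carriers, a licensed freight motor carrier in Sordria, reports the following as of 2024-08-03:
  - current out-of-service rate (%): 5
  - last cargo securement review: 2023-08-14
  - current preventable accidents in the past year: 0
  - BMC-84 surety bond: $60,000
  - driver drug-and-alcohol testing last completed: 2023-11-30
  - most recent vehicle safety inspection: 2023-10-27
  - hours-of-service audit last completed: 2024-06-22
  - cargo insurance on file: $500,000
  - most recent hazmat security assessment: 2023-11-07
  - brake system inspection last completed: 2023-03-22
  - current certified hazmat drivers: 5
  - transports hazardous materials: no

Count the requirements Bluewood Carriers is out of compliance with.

0

1. driver drug-and-alcohol testing 247 days ago vs limit 270 → met
2. vehicle safety inspection 281 days ago vs limit 540 → met
3. hours-of-service audit 42 days ago vs limit 45 → met
4. certified hazmat drivers 5 ≥ 4 → met
5. cargo insurance $500,000 ≥ $425,000 → met
6. brake system inspection 500 days ago vs limit 540 → met
7. BMC-84 surety bond $60,000 ≥ $45,000 → met
8. hazmat security assessment 270 days ago vs limit 365 → met
9. preventable accidents in the past year 0 ≤ 0 → met
10. condition 'transports hazardous materials' does not hold → requirement n/a → met
11. cargo securement review 355 days ago vs limit 365 → met
12. out-of-service rate (%) 5 ≤ 6 → met
Not met: 0 of 12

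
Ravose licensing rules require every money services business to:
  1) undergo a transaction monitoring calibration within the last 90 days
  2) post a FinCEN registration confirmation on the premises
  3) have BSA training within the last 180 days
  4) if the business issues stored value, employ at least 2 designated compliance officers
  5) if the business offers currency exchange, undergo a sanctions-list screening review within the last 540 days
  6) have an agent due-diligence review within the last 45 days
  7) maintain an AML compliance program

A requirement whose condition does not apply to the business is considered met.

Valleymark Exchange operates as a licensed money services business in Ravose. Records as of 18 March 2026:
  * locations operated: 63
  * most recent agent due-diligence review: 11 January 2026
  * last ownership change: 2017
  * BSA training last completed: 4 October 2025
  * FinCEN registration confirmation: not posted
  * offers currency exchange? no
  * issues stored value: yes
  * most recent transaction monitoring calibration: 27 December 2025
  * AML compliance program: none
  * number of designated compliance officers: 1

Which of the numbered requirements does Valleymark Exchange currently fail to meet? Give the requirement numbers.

2, 4, 6, 7

1. transaction monitoring calibration 81 days ago vs limit 90 → met
2. FinCEN registration confirmation absent → not met
3. BSA training 165 days ago vs limit 180 → met
4. condition 'issues stored value' holds; designated compliance officers 1 < 2 → not met
5. condition 'offers currency exchange' does not hold → requirement n/a → met
6. agent due-diligence review 66 days ago vs limit 45 → not met
7. AML compliance program absent → not met
Not met: 2, 4, 6, 7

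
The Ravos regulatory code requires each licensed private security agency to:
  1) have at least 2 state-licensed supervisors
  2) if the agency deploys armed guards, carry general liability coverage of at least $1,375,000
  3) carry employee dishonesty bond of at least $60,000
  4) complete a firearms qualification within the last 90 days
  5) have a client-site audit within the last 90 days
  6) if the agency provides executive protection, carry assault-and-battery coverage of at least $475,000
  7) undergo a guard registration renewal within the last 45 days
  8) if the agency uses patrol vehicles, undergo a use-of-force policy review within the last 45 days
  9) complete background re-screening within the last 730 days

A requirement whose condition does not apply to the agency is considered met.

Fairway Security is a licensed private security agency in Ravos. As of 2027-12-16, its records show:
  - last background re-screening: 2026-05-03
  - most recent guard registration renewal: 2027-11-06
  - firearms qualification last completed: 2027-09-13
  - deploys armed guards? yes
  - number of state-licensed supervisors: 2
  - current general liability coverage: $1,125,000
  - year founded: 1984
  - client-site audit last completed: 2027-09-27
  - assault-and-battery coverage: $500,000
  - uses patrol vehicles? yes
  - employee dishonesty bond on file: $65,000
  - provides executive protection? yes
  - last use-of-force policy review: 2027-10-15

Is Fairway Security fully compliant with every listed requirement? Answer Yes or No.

No

1. state-licensed supervisors 2 ≥ 2 → met
2. condition 'deploys armed guards' holds; general liability coverage $1,125,000 < $1,375,000 → not met
3. employee dishonesty bond $65,000 ≥ $60,000 → met
4. firearms qualification 94 days ago vs limit 90 → not met
5. client-site audit 80 days ago vs limit 90 → met
6. condition 'provides executive protection' holds; assault-and-battery coverage $500,000 ≥ $475,000 → met
7. guard registration renewal 40 days ago vs limit 45 → met
8. condition 'uses patrol vehicles' holds; use-of-force policy review 62 days ago vs limit 45 → not met
9. background re-screening 592 days ago vs limit 730 → met
Not met: 2, 4, 8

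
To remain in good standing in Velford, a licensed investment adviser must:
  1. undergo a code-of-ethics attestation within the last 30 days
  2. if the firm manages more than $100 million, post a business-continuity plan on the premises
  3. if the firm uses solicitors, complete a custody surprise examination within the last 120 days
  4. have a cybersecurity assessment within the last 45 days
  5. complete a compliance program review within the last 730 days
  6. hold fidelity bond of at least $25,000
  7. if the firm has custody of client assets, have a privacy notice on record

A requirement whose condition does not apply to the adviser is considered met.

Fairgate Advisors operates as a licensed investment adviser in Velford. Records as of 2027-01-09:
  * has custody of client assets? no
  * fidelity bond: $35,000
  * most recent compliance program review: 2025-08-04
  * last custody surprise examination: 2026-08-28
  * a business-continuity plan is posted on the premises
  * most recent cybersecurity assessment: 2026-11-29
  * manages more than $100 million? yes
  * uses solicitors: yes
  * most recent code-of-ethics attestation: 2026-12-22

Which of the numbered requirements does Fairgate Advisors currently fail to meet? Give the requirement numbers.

1. code-of-ethics attestation 18 days ago vs limit 30 → met
2. condition 'manages more than $100 million' holds; business-continuity plan present → met
3. condition 'uses solicitors' holds; custody surprise examination 134 days ago vs limit 120 → not met
4. cybersecurity assessment 41 days ago vs limit 45 → met
5. compliance program review 523 days ago vs limit 730 → met
6. fidelity bond $35,000 ≥ $25,000 → met
7. condition 'has custody of client assets' does not hold → requirement n/a → met
Not met: 3

3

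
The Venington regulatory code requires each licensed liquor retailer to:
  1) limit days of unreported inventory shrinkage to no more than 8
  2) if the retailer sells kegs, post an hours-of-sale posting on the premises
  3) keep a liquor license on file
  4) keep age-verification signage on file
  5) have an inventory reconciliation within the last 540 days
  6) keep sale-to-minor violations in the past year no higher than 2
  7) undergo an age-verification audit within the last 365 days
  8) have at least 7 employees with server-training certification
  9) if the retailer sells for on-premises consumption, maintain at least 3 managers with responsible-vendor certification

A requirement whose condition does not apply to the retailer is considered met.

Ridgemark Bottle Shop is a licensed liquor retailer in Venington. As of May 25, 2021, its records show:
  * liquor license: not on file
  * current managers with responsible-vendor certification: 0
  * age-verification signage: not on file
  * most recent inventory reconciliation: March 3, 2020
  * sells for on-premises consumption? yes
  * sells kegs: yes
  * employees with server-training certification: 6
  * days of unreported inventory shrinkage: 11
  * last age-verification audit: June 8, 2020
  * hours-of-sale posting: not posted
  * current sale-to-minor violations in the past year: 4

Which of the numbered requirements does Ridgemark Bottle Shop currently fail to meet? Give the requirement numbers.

1. days of unreported inventory shrinkage 11 > 8 → not met
2. condition 'sells kegs' holds; hours-of-sale posting absent → not met
3. liquor license absent → not met
4. age-verification signage absent → not met
5. inventory reconciliation 448 days ago vs limit 540 → met
6. sale-to-minor violations in the past year 4 > 2 → not met
7. age-verification audit 351 days ago vs limit 365 → met
8. employees with server-training certification 6 < 7 → not met
9. condition 'sells for on-premises consumption' holds; managers with responsible-vendor certification 0 < 3 → not met
Not met: 1, 2, 3, 4, 6, 8, 9

1, 2, 3, 4, 6, 8, 9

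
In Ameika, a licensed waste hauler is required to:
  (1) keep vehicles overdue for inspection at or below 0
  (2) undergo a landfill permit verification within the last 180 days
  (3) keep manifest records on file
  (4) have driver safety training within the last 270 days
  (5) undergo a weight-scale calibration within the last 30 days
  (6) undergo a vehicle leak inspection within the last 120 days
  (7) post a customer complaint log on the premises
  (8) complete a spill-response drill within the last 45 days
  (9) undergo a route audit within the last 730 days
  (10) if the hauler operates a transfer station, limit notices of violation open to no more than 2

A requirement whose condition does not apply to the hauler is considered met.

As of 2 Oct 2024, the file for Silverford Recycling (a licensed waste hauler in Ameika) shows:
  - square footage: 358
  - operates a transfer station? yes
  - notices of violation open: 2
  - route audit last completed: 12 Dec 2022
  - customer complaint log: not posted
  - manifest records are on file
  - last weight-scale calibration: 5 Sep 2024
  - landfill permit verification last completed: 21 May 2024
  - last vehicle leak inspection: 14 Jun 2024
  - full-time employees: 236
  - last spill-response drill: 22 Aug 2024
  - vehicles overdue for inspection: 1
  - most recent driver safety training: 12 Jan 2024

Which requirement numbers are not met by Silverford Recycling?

1, 7

1. vehicles overdue for inspection 1 > 0 → not met
2. landfill permit verification 134 days ago vs limit 180 → met
3. manifest records present → met
4. driver safety training 264 days ago vs limit 270 → met
5. weight-scale calibration 27 days ago vs limit 30 → met
6. vehicle leak inspection 110 days ago vs limit 120 → met
7. customer complaint log absent → not met
8. spill-response drill 41 days ago vs limit 45 → met
9. route audit 660 days ago vs limit 730 → met
10. condition 'operates a transfer station' holds; notices of violation open 2 ≤ 2 → met
Not met: 1, 7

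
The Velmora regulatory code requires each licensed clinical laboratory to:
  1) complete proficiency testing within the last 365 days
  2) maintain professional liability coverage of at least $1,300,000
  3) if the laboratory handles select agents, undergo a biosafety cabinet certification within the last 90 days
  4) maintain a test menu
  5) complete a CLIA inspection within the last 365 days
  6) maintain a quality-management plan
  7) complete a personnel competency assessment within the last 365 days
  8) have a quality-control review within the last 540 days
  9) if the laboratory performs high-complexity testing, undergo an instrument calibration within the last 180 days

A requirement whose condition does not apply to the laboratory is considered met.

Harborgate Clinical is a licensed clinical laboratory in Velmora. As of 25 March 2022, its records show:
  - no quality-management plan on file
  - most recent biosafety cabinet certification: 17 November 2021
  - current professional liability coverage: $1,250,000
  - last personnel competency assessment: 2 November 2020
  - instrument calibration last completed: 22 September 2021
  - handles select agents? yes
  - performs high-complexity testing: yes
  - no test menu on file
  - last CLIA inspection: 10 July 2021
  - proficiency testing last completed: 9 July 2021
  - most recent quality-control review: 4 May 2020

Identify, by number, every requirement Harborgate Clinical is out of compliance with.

1. proficiency testing 259 days ago vs limit 365 → met
2. professional liability coverage $1,250,000 < $1,300,000 → not met
3. condition 'handles select agents' holds; biosafety cabinet certification 128 days ago vs limit 90 → not met
4. test menu absent → not met
5. CLIA inspection 258 days ago vs limit 365 → met
6. quality-management plan absent → not met
7. personnel competency assessment 508 days ago vs limit 365 → not met
8. quality-control review 690 days ago vs limit 540 → not met
9. condition 'performs high-complexity testing' holds; instrument calibration 184 days ago vs limit 180 → not met
Not met: 2, 3, 4, 6, 7, 8, 9

2, 3, 4, 6, 7, 8, 9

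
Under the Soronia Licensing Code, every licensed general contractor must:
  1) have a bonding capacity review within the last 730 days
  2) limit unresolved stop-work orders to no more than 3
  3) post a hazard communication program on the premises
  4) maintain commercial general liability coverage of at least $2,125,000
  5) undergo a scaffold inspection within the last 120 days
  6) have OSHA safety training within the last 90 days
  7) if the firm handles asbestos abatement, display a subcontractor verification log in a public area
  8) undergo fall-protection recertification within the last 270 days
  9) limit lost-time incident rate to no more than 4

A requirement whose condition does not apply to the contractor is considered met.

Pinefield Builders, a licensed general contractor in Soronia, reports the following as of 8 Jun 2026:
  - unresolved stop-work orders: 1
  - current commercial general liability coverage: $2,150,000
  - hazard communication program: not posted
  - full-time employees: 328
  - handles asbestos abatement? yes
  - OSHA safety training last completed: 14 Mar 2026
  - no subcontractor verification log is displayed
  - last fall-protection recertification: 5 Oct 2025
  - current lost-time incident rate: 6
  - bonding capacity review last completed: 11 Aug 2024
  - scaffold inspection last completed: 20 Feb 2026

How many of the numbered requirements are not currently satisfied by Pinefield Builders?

3

1. bonding capacity review 666 days ago vs limit 730 → met
2. unresolved stop-work orders 1 ≤ 3 → met
3. hazard communication program absent → not met
4. commercial general liability coverage $2,150,000 ≥ $2,125,000 → met
5. scaffold inspection 108 days ago vs limit 120 → met
6. OSHA safety training 86 days ago vs limit 90 → met
7. condition 'handles asbestos abatement' holds; subcontractor verification log absent → not met
8. fall-protection recertification 246 days ago vs limit 270 → met
9. lost-time incident rate 6 > 4 → not met
Not met: 3 of 9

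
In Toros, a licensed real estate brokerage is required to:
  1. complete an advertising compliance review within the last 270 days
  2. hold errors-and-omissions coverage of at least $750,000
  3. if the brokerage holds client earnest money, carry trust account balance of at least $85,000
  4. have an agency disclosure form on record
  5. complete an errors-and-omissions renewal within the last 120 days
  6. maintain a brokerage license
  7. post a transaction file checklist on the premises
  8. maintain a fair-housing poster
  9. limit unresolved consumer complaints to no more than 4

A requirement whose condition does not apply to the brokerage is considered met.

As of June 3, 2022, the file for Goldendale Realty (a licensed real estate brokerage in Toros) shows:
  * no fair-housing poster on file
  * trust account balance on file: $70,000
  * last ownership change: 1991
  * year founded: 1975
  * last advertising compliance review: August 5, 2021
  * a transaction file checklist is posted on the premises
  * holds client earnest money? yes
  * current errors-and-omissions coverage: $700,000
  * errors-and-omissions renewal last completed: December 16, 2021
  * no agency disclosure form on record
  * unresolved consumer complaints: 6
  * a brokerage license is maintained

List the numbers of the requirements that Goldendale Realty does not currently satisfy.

1. advertising compliance review 302 days ago vs limit 270 → not met
2. errors-and-omissions coverage $700,000 < $750,000 → not met
3. condition 'holds client earnest money' holds; trust account balance $70,000 < $85,000 → not met
4. agency disclosure form absent → not met
5. errors-and-omissions renewal 169 days ago vs limit 120 → not met
6. brokerage license present → met
7. transaction file checklist present → met
8. fair-housing poster absent → not met
9. unresolved consumer complaints 6 > 4 → not met
Not met: 1, 2, 3, 4, 5, 8, 9

1, 2, 3, 4, 5, 8, 9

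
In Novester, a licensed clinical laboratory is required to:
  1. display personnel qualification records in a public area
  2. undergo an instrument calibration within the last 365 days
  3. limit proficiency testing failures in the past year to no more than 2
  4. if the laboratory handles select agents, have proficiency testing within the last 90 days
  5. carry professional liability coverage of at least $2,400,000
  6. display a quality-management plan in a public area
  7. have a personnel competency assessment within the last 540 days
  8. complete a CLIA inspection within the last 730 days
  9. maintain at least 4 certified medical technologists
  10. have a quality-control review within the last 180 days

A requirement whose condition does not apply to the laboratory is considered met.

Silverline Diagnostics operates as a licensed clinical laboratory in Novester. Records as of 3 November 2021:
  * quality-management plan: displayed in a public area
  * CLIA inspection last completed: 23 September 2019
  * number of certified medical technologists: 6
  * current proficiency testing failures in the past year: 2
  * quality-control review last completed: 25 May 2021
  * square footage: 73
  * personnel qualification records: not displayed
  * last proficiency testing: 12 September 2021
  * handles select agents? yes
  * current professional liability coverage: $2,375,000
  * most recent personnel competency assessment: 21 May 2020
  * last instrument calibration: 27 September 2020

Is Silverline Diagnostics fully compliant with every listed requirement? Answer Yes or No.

1. personnel qualification records absent → not met
2. instrument calibration 402 days ago vs limit 365 → not met
3. proficiency testing failures in the past year 2 ≤ 2 → met
4. condition 'handles select agents' holds; proficiency testing 52 days ago vs limit 90 → met
5. professional liability coverage $2,375,000 < $2,400,000 → not met
6. quality-management plan present → met
7. personnel competency assessment 531 days ago vs limit 540 → met
8. CLIA inspection 772 days ago vs limit 730 → not met
9. certified medical technologists 6 ≥ 4 → met
10. quality-control review 162 days ago vs limit 180 → met
Not met: 1, 2, 5, 8

No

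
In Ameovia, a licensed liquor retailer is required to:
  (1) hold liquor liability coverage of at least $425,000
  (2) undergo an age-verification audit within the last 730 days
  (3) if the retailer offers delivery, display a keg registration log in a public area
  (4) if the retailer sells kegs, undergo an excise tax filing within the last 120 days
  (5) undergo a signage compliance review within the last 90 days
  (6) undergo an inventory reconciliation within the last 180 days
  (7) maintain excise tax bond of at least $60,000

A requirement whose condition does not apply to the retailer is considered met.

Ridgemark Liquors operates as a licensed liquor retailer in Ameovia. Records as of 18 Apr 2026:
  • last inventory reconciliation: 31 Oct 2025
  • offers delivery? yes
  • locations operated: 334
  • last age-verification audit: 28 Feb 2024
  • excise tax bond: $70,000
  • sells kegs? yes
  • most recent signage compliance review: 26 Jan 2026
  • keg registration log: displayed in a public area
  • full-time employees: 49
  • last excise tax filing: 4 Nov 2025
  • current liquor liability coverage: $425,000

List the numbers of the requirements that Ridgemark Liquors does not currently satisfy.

2, 4

1. liquor liability coverage $425,000 ≥ $425,000 → met
2. age-verification audit 780 days ago vs limit 730 → not met
3. condition 'offers delivery' holds; keg registration log present → met
4. condition 'sells kegs' holds; excise tax filing 165 days ago vs limit 120 → not met
5. signage compliance review 82 days ago vs limit 90 → met
6. inventory reconciliation 169 days ago vs limit 180 → met
7. excise tax bond $70,000 ≥ $60,000 → met
Not met: 2, 4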